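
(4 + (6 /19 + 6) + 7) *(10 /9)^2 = 32900 /1539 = 21.38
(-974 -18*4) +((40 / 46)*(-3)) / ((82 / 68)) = -1048.16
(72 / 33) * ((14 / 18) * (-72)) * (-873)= 1173312 / 11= 106664.73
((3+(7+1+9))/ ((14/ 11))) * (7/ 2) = 55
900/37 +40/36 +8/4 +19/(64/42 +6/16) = 3977320/106227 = 37.44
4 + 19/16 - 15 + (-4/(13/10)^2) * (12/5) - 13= -77045/2704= -28.49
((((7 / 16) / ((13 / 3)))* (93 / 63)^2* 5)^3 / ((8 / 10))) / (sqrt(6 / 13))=554689800625* sqrt(78) / 2000134176768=2.45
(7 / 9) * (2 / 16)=7 / 72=0.10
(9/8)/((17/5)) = 45/136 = 0.33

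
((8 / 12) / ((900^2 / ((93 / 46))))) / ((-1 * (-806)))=1 / 484380000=0.00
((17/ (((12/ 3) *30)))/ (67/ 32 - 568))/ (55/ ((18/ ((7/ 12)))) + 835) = -4896/ 16365556025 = -0.00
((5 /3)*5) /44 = 0.19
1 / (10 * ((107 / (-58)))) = -29 / 535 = -0.05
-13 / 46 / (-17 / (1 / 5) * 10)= 13 / 39100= 0.00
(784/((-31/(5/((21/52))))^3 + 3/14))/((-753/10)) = 964570880000/1434387559221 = 0.67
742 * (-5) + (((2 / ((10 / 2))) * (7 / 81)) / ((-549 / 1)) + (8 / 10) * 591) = -719775248 / 222345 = -3237.20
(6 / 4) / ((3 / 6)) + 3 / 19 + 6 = 174 / 19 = 9.16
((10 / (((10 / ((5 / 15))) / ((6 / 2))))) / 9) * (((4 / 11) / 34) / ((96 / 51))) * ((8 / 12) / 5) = 0.00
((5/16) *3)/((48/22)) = 55/128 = 0.43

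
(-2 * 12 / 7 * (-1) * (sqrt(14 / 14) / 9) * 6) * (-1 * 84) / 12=-16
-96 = -96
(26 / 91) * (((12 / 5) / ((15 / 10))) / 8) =2 / 35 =0.06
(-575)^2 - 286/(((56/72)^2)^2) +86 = 792160665/2401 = 329929.47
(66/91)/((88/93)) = 279/364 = 0.77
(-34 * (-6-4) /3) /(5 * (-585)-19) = -85 /2208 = -0.04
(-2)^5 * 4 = -128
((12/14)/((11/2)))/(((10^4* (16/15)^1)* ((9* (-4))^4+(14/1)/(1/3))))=3/344889776000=0.00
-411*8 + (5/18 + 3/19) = -3287.56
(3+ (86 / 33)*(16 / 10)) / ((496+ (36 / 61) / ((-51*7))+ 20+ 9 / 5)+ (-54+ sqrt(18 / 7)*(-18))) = 6850100530*sqrt(14) / 26538323057543+ 3706576185403 / 238844907517887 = 0.02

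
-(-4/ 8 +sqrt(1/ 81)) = 7/ 18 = 0.39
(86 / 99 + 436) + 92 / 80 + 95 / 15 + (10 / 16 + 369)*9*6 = 20200061 / 990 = 20404.10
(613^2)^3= 53059462610881609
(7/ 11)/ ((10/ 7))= 49/ 110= 0.45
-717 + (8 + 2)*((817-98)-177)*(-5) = -27817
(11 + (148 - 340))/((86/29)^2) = -152221/7396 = -20.58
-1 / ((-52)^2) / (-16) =1 / 43264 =0.00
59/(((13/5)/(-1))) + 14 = -113/13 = -8.69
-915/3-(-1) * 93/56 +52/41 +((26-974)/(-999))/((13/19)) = -2988614411/9939384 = -300.68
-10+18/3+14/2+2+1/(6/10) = 20/3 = 6.67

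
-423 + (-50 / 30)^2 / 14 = -53273 / 126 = -422.80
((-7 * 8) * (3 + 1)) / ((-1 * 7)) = 32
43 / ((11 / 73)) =285.36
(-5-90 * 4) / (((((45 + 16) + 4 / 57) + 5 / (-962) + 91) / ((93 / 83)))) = -2.69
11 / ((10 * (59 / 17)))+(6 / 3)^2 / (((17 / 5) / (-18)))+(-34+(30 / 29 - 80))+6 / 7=-270734603 / 2036090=-132.97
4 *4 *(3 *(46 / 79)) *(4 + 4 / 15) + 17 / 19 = 901691 / 7505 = 120.15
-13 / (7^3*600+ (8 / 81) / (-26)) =-13689 / 216707396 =-0.00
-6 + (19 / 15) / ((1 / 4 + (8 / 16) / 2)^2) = -14 / 15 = -0.93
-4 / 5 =-0.80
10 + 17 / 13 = 147 / 13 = 11.31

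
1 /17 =0.06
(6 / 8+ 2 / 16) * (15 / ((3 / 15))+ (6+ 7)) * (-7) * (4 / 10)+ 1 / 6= -215.43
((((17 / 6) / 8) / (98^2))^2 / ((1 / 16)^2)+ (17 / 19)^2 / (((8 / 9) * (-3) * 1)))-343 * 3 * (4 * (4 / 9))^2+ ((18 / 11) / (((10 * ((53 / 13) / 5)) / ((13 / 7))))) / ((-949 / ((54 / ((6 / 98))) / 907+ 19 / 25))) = -2821788632445362759814571 / 867588884949298604400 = -3252.45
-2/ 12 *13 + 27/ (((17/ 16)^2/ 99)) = 4101971/ 1734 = 2365.61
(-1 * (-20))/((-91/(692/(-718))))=6920/32669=0.21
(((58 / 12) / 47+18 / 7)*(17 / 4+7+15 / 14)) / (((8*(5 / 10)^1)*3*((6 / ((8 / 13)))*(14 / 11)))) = 6677935 / 30178512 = 0.22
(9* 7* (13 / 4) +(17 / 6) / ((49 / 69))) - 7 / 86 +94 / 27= 48273703 / 227556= 212.14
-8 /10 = -4 /5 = -0.80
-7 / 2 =-3.50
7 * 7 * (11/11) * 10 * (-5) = -2450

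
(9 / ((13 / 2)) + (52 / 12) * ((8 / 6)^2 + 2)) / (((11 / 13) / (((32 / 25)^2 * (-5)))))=-6381568 / 37125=-171.89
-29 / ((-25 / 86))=2494 / 25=99.76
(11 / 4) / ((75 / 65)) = 143 / 60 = 2.38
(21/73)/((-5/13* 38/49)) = -13377/13870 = -0.96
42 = 42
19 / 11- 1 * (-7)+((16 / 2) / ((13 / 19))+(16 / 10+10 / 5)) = 17174 / 715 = 24.02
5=5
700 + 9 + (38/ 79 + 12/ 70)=1962189/ 2765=709.65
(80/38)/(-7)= -40/133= -0.30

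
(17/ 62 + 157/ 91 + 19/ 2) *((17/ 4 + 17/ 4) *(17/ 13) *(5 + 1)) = 28125480/ 36673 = 766.93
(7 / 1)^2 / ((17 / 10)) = 28.82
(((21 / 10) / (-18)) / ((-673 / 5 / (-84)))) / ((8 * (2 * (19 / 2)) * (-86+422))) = -7 / 4910208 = -0.00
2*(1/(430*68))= 1/14620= 0.00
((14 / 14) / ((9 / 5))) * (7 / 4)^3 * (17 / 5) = 5831 / 576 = 10.12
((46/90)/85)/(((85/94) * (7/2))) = 4324/2275875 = 0.00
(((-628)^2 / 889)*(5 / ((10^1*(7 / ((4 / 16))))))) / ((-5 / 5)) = -49298 / 6223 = -7.92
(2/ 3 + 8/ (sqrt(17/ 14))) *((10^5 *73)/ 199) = 14600000/ 597 + 58400000 *sqrt(238)/ 3383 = 290772.88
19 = 19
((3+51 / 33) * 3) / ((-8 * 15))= -0.11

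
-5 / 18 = -0.28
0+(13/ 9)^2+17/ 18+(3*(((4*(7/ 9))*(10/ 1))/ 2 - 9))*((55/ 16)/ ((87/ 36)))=291323/ 9396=31.01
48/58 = 24/29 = 0.83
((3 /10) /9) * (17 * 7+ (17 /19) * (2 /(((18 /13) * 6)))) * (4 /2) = 7.95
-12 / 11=-1.09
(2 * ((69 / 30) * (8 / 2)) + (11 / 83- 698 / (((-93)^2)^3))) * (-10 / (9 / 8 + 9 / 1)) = -79616024009865424 / 4349715003327627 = -18.30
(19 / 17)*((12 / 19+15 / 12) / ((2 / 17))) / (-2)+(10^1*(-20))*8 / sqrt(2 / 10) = -1600*sqrt(5)-143 / 16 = -3586.65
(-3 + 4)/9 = 1/9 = 0.11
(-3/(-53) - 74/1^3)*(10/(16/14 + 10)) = -137165/2067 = -66.36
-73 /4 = -18.25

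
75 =75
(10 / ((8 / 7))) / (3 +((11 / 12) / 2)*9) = 70 / 57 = 1.23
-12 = -12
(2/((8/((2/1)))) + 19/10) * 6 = 72/5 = 14.40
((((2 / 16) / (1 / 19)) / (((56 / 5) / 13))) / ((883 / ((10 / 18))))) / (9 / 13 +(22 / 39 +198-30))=80275 / 7833749952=0.00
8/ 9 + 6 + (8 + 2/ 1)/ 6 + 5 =122/ 9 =13.56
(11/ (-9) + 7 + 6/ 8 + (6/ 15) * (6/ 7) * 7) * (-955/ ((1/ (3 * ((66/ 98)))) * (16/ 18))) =-30386763/ 1568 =-19379.31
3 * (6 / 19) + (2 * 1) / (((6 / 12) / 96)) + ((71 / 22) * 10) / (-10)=159559 / 418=381.72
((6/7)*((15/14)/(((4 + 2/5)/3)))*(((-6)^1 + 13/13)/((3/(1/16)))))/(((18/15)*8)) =-1875/275968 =-0.01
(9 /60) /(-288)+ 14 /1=26879 /1920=14.00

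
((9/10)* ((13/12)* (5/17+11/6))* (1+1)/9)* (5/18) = 0.13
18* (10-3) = 126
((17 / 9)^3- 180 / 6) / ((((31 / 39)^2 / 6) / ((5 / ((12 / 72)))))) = -1848860 / 279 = -6626.74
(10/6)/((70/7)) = 1/6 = 0.17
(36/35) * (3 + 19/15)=768/175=4.39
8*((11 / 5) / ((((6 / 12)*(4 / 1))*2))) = 22 / 5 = 4.40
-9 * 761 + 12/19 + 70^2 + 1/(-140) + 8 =-5161399/2660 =-1940.38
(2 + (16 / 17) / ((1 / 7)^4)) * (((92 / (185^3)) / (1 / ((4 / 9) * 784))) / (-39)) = -443731456 / 1511232255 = -0.29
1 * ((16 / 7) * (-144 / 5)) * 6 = -13824 / 35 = -394.97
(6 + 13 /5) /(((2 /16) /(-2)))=-688 /5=-137.60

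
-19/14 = -1.36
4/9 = 0.44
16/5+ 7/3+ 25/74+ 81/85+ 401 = 7695641/18870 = 407.82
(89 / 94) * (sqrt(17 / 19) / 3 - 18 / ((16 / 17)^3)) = -3935313 / 192512 + 89 * sqrt(323) / 5358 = -20.14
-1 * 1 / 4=-0.25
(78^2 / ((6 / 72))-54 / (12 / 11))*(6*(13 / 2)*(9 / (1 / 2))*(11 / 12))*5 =938975895 / 4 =234743973.75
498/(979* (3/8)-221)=3984/1169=3.41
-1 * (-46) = 46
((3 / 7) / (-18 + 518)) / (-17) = -3 / 59500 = -0.00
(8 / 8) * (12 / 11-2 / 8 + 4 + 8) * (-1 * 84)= -11865 / 11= -1078.64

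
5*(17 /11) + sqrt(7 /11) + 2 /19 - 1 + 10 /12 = sqrt(77) /11 + 9613 /1254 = 8.46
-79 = -79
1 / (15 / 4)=0.27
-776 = -776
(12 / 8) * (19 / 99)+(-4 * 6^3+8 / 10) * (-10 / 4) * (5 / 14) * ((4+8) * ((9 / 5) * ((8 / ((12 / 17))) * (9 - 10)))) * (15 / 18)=-157225.43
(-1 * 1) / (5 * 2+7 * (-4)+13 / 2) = 2 / 23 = 0.09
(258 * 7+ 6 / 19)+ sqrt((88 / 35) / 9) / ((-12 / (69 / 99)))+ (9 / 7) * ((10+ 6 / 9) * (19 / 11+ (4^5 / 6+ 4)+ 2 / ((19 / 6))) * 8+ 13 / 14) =434827493 / 20482 - 23 * sqrt(770) / 20790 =21229.71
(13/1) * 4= 52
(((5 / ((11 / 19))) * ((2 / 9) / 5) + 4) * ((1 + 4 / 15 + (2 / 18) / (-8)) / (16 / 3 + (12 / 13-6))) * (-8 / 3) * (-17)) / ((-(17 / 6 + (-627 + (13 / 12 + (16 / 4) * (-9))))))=7864948 / 5338575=1.47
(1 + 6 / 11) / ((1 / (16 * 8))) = 2176 / 11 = 197.82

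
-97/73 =-1.33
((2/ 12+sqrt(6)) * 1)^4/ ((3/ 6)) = 217 * sqrt(6)/ 27+47953/ 648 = 93.69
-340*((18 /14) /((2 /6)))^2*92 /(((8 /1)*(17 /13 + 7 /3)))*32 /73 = -1778643360 /253967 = -7003.44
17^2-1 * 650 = -361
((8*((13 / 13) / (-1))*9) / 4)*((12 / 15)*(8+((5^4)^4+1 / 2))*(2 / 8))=-2746582031403 / 5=-549316406280.60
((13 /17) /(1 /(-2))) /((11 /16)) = -416 /187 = -2.22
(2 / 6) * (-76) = -76 / 3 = -25.33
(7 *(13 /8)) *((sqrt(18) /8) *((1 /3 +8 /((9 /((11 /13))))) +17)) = 109.10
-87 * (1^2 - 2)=87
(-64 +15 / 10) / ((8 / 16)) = -125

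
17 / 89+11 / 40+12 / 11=60969 / 39160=1.56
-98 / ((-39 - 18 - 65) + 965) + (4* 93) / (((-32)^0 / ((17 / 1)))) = 5331034 / 843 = 6323.88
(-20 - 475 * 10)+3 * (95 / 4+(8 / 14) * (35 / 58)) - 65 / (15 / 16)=-1658933 / 348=-4767.05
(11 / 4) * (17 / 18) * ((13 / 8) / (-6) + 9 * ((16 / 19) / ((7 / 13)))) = 16479749 / 459648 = 35.85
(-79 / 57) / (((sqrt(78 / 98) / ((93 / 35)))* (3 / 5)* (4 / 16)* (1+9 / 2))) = -19592* sqrt(39) / 24453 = -5.00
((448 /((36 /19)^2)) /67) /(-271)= -10108 /1470717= -0.01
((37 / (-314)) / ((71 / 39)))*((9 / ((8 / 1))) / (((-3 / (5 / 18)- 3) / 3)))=64935 / 4102096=0.02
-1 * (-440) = 440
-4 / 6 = -2 / 3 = -0.67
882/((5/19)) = 16758/5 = 3351.60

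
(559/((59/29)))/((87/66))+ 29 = 14009/59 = 237.44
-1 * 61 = -61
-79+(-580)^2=336321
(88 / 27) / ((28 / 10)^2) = 550 / 1323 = 0.42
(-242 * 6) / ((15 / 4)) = -1936 / 5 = -387.20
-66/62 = -33/31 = -1.06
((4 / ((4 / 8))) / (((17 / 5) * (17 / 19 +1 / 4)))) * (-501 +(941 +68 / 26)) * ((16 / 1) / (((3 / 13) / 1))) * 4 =373166080 / 1479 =252309.72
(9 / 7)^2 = 81 / 49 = 1.65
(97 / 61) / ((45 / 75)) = 485 / 183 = 2.65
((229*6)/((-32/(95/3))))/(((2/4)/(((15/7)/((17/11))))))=-3589575/952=-3770.56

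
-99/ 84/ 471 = -11/ 4396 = -0.00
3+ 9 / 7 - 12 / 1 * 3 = -222 / 7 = -31.71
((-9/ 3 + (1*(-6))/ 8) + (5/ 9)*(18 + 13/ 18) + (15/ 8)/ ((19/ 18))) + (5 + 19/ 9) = 15.54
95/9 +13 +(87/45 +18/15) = 1201/45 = 26.69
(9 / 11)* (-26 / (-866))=117 / 4763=0.02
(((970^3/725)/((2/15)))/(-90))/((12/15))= -22816825/174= -131131.18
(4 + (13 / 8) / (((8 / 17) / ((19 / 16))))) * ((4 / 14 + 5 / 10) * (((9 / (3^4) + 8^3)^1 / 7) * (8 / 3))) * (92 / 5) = 92120083 / 4032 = 22847.24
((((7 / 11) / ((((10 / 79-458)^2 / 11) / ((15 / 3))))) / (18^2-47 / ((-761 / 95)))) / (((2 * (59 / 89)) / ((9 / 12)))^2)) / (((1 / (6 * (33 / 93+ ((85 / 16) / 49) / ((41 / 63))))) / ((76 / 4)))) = 19202567416024635 / 1994709441808190070784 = 0.00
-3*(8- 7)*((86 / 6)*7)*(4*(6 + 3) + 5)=-12341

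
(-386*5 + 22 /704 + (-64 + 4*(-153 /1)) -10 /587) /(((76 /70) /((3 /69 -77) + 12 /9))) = 181514.56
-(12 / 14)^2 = -0.73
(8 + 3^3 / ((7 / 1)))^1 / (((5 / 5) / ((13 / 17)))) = 9.07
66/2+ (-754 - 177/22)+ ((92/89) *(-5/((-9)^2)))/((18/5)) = -1040651659/1427382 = -729.06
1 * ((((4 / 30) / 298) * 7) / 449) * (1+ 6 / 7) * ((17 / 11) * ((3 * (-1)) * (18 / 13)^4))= -1784592 / 8083982335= -0.00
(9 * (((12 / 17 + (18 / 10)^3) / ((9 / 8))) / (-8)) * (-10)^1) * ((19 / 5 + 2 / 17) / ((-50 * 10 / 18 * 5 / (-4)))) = 166549284 / 22578125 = 7.38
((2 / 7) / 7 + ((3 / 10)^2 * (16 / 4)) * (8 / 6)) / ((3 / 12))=2552 / 1225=2.08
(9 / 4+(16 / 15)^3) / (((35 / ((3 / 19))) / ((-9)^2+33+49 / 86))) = 24248233 / 13545000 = 1.79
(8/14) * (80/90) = 32/63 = 0.51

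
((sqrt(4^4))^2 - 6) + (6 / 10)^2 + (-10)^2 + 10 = 9009 / 25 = 360.36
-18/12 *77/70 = -33/20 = -1.65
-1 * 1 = -1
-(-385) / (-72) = -385 / 72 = -5.35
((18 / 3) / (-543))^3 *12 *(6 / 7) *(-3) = 0.00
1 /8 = 0.12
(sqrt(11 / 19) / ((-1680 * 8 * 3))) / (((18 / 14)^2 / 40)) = -7 * sqrt(209) / 221616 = -0.00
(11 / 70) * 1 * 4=22 / 35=0.63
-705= -705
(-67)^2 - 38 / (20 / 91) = 43161 / 10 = 4316.10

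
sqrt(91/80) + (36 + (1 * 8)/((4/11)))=sqrt(455)/20 + 58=59.07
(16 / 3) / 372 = 4 / 279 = 0.01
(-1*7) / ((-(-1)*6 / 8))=-9.33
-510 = -510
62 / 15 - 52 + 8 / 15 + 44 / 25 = -3418 / 75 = -45.57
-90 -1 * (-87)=-3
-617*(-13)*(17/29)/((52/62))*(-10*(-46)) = 74786570/29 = 2578847.24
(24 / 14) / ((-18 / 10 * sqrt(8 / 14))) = -10 * sqrt(7) / 21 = -1.26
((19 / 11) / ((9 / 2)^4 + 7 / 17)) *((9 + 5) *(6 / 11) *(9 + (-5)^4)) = 275227008 / 13509529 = 20.37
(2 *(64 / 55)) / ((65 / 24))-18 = -61278 / 3575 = -17.14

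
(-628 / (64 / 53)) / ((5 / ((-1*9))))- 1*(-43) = 78329 / 80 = 979.11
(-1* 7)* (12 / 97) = -84 / 97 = -0.87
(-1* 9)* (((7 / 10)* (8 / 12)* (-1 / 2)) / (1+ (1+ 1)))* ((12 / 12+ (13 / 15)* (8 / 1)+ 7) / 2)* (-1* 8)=-3136 / 75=-41.81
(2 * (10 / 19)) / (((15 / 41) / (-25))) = -4100 / 57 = -71.93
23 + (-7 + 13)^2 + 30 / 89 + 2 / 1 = 5459 / 89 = 61.34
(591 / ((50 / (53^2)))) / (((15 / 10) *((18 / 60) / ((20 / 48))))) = 553373 / 18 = 30742.94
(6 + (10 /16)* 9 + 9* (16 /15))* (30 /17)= 2547 /68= 37.46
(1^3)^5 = 1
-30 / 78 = -0.38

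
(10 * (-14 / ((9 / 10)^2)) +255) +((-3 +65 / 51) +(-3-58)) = 26762 / 1377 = 19.44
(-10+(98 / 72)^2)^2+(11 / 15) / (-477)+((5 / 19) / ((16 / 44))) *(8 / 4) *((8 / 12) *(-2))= 545031371563 / 8456866560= 64.45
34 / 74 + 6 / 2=128 / 37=3.46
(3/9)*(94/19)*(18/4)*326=45966/19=2419.26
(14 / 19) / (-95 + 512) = 14 / 7923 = 0.00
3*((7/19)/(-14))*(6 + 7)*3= -117/38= -3.08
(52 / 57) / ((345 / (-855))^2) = 2964 / 529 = 5.60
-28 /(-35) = 4 /5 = 0.80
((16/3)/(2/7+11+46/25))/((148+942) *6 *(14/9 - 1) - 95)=560/4876531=0.00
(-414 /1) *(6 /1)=-2484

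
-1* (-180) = 180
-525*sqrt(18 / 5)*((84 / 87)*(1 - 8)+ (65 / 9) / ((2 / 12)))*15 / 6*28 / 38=-11693850*sqrt(10) / 551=-67112.89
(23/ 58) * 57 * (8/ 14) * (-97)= -254334/ 203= -1252.88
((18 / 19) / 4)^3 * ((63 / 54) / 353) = 1701 / 38739632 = 0.00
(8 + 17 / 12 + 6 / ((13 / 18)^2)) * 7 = 146.44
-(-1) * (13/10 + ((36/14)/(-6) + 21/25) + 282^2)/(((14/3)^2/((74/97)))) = 9268721667/3327100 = 2785.83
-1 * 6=-6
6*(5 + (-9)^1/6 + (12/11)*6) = 663/11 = 60.27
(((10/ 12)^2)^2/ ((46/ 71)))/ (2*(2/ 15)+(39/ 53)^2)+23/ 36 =1055558371/ 676661472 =1.56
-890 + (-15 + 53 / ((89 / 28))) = -79061 / 89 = -888.33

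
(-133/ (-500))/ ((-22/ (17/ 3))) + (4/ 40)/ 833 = -1880113/ 27489000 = -0.07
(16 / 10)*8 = 64 / 5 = 12.80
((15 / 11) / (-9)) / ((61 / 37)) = -185 / 2013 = -0.09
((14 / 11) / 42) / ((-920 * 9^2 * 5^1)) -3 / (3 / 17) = -209028601 / 12295800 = -17.00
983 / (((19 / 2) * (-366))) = -983 / 3477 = -0.28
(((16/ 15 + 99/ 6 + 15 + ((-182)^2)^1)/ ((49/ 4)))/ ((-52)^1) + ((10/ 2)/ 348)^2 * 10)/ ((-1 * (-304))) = -10038083999/ 58628868480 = -0.17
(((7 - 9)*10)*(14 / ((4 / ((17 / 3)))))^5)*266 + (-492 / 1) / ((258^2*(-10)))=-146711233245400433 / 8986140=-16326390780.18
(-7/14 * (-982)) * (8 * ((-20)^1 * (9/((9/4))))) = -314240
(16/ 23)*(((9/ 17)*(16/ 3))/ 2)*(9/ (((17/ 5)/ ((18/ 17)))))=311040/ 112999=2.75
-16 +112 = 96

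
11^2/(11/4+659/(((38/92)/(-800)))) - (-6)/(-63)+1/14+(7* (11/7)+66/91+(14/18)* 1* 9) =990508857685/52964506686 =18.70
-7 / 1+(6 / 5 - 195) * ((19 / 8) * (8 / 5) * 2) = -36997 / 25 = -1479.88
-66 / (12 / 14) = -77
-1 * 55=-55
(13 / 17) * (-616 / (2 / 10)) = -2355.29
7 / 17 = 0.41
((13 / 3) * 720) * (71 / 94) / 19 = 110760 / 893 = 124.03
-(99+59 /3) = -118.67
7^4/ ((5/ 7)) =16807/ 5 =3361.40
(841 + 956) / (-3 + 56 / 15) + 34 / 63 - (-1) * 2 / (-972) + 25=92656579 / 37422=2475.99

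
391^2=152881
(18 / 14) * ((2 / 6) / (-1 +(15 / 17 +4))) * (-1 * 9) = -153 / 154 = -0.99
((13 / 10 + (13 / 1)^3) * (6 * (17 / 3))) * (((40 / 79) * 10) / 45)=5979376 / 711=8409.81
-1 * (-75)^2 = -5625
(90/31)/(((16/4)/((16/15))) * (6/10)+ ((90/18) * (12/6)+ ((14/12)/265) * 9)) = 95400/403837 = 0.24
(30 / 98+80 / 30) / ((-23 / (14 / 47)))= -0.04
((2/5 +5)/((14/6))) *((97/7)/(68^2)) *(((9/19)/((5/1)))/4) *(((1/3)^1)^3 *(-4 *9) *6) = -70713/53811800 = -0.00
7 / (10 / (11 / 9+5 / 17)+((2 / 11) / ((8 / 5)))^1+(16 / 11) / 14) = 15631 / 15212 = 1.03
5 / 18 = 0.28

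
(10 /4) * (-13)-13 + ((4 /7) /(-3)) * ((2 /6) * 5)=-5773 /126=-45.82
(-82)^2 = 6724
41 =41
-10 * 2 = -20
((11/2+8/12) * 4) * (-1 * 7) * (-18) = 3108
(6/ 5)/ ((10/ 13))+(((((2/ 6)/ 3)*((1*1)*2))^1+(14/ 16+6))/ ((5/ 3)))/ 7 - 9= -4099/ 600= -6.83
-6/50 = -3/25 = -0.12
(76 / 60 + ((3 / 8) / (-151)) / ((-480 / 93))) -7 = -3324137 / 579840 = -5.73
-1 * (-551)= 551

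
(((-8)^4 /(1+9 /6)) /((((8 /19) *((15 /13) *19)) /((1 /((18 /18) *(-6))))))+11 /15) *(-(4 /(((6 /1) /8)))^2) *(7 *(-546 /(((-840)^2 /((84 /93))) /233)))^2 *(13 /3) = 151743319188188 /32839171875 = 4620.80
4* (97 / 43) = 9.02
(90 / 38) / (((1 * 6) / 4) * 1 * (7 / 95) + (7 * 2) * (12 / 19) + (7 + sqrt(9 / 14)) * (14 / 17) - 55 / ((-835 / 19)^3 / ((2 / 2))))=197220094311439145337750 / 1223110344656474962402681 - 2364694963524175612500 * sqrt(14) / 1223110344656474962402681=0.15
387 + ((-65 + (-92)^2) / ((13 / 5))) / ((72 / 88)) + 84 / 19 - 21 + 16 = 9635969 / 2223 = 4334.67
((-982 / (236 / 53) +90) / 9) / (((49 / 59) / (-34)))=261851 / 441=593.77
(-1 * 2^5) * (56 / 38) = -896 / 19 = -47.16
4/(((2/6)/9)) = 108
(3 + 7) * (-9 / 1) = -90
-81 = -81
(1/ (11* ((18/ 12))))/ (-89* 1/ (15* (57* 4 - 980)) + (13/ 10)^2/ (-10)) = -188000/ 499763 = -0.38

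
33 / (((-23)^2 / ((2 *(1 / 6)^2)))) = 11 / 3174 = 0.00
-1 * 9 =-9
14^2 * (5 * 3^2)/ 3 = 2940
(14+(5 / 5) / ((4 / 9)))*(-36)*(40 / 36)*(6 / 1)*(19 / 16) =-18525 / 4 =-4631.25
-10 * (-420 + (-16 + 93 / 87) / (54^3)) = 9589559765 / 2283228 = 4200.00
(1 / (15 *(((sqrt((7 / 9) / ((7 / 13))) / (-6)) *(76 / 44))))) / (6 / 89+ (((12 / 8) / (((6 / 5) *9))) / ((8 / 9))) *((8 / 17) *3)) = -133144 *sqrt(13) / 717535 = -0.67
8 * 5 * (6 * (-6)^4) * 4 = 1244160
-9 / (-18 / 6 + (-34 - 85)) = 9 / 122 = 0.07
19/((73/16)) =304/73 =4.16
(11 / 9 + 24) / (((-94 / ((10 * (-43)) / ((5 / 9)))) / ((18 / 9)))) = 415.36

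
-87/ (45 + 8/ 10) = -435/ 229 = -1.90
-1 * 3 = -3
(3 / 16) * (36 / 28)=27 / 112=0.24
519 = 519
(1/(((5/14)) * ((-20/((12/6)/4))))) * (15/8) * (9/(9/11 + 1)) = -2079/3200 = -0.65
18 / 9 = 2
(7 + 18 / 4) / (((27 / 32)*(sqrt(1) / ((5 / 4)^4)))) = 14375 / 432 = 33.28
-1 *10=-10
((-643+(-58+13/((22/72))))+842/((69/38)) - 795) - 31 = -774745/759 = -1020.74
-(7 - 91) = 84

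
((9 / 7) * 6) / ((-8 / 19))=-513 / 28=-18.32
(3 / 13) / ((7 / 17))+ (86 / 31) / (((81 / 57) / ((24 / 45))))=1829857 / 1142505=1.60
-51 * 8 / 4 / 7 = -102 / 7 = -14.57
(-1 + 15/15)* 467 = 0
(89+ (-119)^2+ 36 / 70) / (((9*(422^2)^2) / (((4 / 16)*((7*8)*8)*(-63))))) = -3491376 / 9910597205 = -0.00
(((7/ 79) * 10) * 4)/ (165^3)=56/ 70975575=0.00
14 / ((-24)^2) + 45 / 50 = 1331 / 1440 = 0.92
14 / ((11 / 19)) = 266 / 11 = 24.18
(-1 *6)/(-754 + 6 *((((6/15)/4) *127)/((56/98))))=120/12413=0.01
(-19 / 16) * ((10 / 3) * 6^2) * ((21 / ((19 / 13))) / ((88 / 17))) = -69615 / 176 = -395.54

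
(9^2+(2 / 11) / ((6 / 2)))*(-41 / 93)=-109675 / 3069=-35.74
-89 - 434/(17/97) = -43611/17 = -2565.35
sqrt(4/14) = sqrt(14)/7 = 0.53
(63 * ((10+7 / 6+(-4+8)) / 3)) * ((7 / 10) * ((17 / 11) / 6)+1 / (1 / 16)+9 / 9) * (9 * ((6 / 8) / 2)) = 65006487 / 3520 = 18467.75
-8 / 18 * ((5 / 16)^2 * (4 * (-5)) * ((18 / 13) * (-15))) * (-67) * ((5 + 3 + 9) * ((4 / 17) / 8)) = 125625 / 208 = 603.97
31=31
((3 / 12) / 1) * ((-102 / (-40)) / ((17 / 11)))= 33 / 80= 0.41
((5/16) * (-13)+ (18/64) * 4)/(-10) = 47/160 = 0.29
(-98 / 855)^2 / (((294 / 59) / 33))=0.09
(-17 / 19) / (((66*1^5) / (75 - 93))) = 51 / 209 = 0.24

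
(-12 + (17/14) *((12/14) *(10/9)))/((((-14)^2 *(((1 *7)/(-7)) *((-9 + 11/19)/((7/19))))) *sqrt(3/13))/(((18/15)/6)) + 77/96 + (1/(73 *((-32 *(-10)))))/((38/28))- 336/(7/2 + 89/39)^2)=-118937466448184993049375 *sqrt(39)/737083438348854856271512661- 5106890871240391761385/5896667506790838850172101288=-0.00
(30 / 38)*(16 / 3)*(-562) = -44960 / 19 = -2366.32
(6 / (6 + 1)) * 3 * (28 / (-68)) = -18 / 17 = -1.06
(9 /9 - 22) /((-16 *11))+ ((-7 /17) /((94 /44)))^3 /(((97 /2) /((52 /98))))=1038355693291 /8708126715728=0.12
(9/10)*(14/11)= 63/55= 1.15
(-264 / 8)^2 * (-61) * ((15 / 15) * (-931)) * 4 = 247381596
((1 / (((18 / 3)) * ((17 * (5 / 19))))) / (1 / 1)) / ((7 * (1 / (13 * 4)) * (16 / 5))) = 0.09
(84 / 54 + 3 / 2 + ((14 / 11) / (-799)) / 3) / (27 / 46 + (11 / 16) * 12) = 0.35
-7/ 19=-0.37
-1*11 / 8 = -11 / 8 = -1.38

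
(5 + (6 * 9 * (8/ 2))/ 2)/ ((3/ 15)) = 565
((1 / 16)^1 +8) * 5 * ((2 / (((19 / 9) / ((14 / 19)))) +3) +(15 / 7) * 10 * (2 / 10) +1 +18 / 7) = 1177125 / 2527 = 465.82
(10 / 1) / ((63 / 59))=9.37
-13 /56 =-0.23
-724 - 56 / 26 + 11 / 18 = -169777 / 234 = -725.54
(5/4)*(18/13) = 45/26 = 1.73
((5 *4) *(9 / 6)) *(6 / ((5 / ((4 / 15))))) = 48 / 5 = 9.60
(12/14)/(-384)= -1/448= -0.00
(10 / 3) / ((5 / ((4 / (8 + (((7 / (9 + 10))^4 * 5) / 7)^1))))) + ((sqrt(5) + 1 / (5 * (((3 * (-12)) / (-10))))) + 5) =7.62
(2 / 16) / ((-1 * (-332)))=1 / 2656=0.00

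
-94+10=-84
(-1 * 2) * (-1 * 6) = 12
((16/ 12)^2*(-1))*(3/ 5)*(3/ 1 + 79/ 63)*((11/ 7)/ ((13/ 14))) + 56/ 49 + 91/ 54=-13243/ 2730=-4.85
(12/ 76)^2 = 9/ 361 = 0.02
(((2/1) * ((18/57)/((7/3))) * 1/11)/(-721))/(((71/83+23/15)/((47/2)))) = -526635/1568521801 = -0.00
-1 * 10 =-10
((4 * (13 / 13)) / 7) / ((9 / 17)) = 68 / 63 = 1.08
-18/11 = -1.64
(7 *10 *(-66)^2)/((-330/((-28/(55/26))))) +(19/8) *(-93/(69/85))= 11001643/920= 11958.31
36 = 36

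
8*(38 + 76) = 912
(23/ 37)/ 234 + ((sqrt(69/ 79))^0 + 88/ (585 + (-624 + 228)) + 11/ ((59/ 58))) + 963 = 10462103653/ 10727262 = 975.28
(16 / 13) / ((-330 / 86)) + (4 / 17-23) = -841811 / 36465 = -23.09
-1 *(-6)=6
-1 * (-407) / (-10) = -407 / 10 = -40.70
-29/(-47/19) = 551/47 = 11.72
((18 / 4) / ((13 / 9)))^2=6561 / 676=9.71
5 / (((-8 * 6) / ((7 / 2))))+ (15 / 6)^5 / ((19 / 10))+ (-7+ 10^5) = 182480317 / 1824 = 100044.03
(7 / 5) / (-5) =-7 / 25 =-0.28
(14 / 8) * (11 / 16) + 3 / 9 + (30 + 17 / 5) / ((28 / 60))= 98257 / 1344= 73.11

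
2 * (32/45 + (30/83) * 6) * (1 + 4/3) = 150584/11205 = 13.44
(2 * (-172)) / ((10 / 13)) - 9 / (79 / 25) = -177769 / 395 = -450.05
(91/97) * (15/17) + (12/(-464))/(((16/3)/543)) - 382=-1174653031/3060544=-383.81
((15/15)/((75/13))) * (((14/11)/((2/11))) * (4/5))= 364/375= 0.97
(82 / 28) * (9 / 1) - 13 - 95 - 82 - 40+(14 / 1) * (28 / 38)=-51425 / 266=-193.33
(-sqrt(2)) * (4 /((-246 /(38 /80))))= 19 * sqrt(2) /2460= 0.01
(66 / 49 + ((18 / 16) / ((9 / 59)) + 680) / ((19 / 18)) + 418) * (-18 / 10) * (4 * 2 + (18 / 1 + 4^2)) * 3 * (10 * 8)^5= -105815496130560000 / 133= -795605234064360.90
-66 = -66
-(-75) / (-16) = -75 / 16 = -4.69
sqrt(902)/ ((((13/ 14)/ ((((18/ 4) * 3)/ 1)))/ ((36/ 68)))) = 231.16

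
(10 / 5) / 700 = 1 / 350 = 0.00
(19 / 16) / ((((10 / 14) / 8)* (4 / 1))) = 3.32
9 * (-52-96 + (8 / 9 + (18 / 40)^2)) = -528871 / 400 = -1322.18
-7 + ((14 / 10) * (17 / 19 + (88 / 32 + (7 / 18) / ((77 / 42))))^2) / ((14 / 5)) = 5506033 / 12580128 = 0.44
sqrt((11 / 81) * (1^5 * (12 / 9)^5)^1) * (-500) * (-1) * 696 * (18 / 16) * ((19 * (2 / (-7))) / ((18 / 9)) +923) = 2989088000 * sqrt(33) / 63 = 272555607.49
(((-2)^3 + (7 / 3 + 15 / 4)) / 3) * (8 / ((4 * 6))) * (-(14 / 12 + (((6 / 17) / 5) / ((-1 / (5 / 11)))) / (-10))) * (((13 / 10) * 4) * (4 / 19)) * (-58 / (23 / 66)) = -9897004 / 218025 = -45.39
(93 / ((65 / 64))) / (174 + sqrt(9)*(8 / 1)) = 992 / 2145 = 0.46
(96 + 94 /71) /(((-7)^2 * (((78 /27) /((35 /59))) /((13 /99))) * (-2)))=-17275 /645106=-0.03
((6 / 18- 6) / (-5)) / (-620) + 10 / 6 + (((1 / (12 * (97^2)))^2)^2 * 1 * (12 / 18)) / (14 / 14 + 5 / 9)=489271040865889580241991 / 293884949948509532793600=1.66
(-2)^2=4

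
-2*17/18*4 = -68/9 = -7.56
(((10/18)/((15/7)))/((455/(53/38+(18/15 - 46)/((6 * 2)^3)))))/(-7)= -3511/31511025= -0.00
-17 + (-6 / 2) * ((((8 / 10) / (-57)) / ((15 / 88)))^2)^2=-1892673343998091 / 111332823046875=-17.00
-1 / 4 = -0.25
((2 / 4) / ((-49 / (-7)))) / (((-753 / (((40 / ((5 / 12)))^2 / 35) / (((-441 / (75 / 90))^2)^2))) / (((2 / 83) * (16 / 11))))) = -128000 / 11467234693822427289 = -0.00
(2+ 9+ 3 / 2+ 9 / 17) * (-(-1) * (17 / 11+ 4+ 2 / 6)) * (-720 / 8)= -1289130 / 187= -6893.74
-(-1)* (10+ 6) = 16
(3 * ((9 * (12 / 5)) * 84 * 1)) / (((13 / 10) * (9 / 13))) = 6048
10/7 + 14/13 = 228/91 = 2.51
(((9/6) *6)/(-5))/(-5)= 9/25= 0.36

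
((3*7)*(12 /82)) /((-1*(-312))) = 21 /2132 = 0.01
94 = 94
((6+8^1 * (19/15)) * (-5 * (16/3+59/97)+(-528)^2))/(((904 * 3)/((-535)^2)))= 561872118860855/1183788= 474639140.51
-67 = -67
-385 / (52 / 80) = -7700 / 13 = -592.31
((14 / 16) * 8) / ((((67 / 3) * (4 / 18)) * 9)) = 21 / 134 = 0.16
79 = 79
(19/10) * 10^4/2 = 9500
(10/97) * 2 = 20/97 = 0.21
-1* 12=-12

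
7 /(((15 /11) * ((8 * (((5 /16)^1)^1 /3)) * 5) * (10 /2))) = 0.25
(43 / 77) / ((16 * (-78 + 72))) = -43 / 7392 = -0.01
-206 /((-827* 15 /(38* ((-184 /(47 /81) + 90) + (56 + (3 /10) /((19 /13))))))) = -314386282 /2915175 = -107.84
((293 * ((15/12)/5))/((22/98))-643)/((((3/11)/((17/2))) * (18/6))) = -78965/24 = -3290.21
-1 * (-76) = 76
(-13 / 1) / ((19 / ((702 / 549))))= -1014 / 1159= -0.87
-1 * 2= -2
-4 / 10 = -0.40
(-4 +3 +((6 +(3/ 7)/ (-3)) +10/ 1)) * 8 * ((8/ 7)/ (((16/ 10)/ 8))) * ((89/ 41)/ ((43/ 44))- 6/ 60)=124457216/ 86387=1440.69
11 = 11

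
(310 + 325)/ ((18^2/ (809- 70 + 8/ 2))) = 471805/ 324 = 1456.19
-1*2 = -2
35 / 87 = 0.40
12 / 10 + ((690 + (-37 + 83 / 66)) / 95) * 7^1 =309791 / 6270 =49.41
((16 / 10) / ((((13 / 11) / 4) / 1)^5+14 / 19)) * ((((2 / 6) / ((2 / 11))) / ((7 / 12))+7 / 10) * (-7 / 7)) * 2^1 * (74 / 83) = -498988997951488 / 33638181736075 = -14.83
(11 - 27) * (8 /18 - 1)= 80 /9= 8.89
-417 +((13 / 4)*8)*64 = 1247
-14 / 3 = -4.67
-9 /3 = -3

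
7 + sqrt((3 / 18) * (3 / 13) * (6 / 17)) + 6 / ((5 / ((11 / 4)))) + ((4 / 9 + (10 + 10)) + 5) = sqrt(663) / 221 + 3217 / 90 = 35.86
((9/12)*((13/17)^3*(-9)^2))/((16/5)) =2669355/314432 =8.49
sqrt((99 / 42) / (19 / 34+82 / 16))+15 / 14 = 2 * sqrt(3035571) / 5411+15 / 14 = 1.72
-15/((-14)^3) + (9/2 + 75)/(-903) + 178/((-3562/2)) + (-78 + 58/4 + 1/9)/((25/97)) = -11637669863327/47282344200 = -246.13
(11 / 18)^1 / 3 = 11 / 54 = 0.20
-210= -210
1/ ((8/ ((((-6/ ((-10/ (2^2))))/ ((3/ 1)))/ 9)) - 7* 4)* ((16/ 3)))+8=7939/ 992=8.00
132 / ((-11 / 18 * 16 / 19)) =-513 / 2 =-256.50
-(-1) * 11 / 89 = 11 / 89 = 0.12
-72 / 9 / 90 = -4 / 45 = -0.09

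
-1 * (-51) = 51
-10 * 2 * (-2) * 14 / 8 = 70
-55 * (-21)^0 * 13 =-715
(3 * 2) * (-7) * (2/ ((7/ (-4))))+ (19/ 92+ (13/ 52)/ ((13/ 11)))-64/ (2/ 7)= -52499/ 299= -175.58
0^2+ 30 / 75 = 2 / 5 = 0.40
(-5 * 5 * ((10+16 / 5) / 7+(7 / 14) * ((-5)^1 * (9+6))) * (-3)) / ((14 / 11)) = -411345 / 196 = -2098.70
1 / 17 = 0.06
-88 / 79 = -1.11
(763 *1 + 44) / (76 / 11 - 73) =-8877 / 727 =-12.21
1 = 1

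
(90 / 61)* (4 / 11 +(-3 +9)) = 6300 / 671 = 9.39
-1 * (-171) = 171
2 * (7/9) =14/9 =1.56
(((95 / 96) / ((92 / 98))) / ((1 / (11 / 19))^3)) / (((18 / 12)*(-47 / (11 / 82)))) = -3587045 / 9215931456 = -0.00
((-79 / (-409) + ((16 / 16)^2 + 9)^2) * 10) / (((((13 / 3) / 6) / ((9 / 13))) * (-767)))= -66385980 / 53015807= -1.25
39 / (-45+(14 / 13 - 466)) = -507 / 6629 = -0.08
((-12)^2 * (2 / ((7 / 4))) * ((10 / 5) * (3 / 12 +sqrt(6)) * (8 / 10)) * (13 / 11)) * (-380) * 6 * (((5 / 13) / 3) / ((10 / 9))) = -6303744 * sqrt(6) / 77- 1575936 / 77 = -220998.60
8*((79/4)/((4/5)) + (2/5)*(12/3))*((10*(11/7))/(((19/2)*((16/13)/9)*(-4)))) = -2706561/4256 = -635.94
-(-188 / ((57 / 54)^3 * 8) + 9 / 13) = 1719945 / 89167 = 19.29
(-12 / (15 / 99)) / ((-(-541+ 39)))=-198 / 1255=-0.16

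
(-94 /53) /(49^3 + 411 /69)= -1081 /71710696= -0.00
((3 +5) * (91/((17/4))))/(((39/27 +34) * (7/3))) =11232/5423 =2.07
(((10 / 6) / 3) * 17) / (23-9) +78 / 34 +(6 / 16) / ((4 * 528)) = 17908015 / 6031872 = 2.97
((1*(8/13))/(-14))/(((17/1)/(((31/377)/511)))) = -124/298024909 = -0.00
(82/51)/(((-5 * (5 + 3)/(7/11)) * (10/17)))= -287/6600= -0.04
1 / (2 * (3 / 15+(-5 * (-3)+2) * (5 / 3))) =15 / 856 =0.02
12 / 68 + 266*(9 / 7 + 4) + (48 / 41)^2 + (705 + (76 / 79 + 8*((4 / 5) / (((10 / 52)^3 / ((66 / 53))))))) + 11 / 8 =1935670593555593 / 598259495000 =3235.50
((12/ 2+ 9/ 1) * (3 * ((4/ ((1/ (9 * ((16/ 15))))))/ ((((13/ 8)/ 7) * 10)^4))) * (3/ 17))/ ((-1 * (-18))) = 177020928/ 303460625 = 0.58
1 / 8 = 0.12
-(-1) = 1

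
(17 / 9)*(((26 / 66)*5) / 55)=0.07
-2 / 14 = -1 / 7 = -0.14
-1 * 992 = -992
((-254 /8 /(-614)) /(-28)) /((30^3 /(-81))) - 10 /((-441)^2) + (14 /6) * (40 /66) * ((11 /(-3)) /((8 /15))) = -18575184054677 /1910581344000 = -9.72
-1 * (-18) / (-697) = -18 / 697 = -0.03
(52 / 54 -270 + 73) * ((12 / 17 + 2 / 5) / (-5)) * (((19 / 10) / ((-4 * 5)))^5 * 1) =-615981624329 / 1836000000000000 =-0.00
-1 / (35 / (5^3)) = -25 / 7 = -3.57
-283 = -283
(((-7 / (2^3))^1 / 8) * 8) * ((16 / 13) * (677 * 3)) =-28434 / 13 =-2187.23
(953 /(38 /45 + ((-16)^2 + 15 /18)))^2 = 7356492900 /537822481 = 13.68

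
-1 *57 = -57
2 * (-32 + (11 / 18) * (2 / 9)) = -5162 / 81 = -63.73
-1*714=-714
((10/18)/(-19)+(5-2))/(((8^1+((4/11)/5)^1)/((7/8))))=48895/151848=0.32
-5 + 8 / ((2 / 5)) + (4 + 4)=23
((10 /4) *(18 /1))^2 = 2025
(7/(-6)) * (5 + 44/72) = -707/108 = -6.55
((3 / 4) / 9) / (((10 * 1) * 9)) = 1 / 1080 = 0.00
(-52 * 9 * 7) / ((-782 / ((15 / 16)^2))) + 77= 4037971 / 50048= 80.68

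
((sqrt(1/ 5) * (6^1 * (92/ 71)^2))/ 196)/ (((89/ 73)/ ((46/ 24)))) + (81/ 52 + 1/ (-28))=1776382 * sqrt(5)/ 109919005 + 277/ 182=1.56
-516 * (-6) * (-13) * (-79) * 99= 314779608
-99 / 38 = -2.61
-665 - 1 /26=-665.04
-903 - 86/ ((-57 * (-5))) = -257441/ 285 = -903.30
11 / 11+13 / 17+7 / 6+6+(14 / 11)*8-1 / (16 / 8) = 10442 / 561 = 18.61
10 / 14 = 5 / 7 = 0.71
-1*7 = -7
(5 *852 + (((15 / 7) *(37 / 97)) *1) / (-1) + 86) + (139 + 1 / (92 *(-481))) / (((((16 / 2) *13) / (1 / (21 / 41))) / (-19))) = 40269983457295 / 9374697696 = 4295.60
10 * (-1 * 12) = -120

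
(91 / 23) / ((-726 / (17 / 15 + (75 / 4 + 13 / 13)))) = -114023 / 1001880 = -0.11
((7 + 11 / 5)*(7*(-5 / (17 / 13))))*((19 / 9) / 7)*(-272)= 181792 / 9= 20199.11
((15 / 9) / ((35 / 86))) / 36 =43 / 378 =0.11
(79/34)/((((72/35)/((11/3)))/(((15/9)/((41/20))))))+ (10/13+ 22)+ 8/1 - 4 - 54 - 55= -231525257/2935764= -78.86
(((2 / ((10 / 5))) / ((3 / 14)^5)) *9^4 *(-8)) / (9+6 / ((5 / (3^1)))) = -9219840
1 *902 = 902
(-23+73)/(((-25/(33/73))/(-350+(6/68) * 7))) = 392007/1241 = 315.88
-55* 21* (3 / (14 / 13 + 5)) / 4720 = -9009 / 74576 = -0.12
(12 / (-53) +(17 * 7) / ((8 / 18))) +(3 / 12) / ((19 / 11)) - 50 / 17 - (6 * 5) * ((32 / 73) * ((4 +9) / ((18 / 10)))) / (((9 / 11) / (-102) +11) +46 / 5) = 36809124333944 / 141560794299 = 260.02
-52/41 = -1.27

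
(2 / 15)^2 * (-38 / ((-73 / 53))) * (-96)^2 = 8249344 / 1825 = 4520.19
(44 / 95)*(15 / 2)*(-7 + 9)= 132 / 19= 6.95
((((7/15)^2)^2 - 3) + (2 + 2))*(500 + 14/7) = 26619052/50625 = 525.81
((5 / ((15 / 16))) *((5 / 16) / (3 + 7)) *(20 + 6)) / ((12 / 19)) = 247 / 36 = 6.86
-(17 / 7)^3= -4913 / 343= -14.32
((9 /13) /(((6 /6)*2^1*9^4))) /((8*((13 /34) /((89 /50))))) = 0.00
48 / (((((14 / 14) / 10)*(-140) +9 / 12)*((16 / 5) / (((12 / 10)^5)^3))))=-5642219814912 / 323486328125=-17.44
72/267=24/89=0.27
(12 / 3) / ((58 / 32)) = 64 / 29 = 2.21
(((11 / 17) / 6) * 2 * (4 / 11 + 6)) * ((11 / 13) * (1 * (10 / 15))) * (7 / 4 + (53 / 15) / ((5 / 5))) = 24409 / 5967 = 4.09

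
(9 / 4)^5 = 59049 / 1024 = 57.67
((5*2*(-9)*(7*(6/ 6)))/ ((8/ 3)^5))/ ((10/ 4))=-15309/ 8192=-1.87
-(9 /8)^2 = -81 /64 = -1.27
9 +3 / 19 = 174 / 19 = 9.16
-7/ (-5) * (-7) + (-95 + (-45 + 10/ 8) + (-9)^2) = -1351/ 20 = -67.55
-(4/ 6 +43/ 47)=-223/ 141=-1.58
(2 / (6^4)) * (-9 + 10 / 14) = -29 / 2268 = -0.01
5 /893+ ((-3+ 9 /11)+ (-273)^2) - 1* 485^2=-1578538185 /9823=-160698.18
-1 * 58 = -58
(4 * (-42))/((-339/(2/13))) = 112/1469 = 0.08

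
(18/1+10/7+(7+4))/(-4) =-213/28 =-7.61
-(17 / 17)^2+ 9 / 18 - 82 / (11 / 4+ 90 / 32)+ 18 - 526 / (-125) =155003 / 22250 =6.97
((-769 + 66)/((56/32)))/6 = -1406/21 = -66.95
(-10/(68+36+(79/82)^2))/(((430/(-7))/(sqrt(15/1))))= 6724*sqrt(15)/4334013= 0.01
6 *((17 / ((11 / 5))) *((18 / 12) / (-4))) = -765 / 44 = -17.39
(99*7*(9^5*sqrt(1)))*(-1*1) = -40920957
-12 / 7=-1.71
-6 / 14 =-0.43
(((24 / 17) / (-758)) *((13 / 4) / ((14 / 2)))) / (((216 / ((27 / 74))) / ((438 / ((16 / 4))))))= -8541 / 53399584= -0.00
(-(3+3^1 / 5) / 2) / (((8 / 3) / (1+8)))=-243 / 40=-6.08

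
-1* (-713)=713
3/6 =1/2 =0.50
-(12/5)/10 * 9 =-54/25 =-2.16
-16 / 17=-0.94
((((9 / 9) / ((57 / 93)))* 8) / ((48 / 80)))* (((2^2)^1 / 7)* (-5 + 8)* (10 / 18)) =24800 / 1197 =20.72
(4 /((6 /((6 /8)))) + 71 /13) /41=155 /1066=0.15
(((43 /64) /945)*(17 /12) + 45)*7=32659931 /103680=315.01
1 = 1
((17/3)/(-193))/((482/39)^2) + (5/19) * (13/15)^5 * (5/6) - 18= -1389072446337187/77632313341500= -17.89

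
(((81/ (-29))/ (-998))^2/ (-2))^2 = 43046721/ 2806558816489297984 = 0.00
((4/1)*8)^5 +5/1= 33554437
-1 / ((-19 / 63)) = 63 / 19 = 3.32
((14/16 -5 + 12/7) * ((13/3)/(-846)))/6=65/31584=0.00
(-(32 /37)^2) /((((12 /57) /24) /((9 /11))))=-69.77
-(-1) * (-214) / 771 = -214 / 771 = -0.28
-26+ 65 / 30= -143 / 6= -23.83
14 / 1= 14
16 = 16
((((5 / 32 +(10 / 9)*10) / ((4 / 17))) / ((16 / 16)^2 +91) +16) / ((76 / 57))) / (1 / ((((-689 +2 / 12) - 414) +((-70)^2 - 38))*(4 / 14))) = 39491752495 / 2967552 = 13307.86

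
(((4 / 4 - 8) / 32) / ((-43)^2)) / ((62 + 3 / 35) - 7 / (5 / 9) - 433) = 245 / 794212064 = 0.00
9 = 9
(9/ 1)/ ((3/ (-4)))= -12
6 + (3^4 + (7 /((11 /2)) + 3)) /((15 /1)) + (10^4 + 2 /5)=1651994 /165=10012.08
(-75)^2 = 5625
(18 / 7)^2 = 324 / 49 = 6.61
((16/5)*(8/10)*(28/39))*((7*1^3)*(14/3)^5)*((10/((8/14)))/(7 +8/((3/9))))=23612624896/1468935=16074.66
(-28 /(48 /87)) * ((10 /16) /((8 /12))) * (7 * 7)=-149205 /64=-2331.33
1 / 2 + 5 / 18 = 0.78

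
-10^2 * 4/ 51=-400/ 51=-7.84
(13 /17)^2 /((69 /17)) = 169 /1173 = 0.14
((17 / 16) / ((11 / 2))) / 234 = 17 / 20592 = 0.00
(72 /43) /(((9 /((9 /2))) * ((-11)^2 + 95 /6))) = 216 /35303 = 0.01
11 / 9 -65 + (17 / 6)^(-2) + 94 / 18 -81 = -362660 / 2601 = -139.43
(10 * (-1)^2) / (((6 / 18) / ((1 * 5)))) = 150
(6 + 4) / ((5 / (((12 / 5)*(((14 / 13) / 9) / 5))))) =112 / 975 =0.11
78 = 78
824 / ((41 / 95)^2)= 7436600 / 1681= 4423.91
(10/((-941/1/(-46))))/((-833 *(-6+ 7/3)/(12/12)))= 1380/8622383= 0.00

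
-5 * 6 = -30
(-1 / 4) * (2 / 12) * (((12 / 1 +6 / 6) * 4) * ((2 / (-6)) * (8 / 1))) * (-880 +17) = -44876 / 9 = -4986.22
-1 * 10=-10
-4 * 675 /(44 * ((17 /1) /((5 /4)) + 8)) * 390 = -24375 /22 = -1107.95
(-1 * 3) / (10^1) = -3 / 10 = -0.30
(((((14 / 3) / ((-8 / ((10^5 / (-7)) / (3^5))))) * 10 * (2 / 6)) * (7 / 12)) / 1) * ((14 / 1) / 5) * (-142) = -173950000 / 6561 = -26512.73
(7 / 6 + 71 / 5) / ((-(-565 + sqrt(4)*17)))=461 / 15930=0.03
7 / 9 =0.78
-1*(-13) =13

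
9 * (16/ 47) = 144/ 47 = 3.06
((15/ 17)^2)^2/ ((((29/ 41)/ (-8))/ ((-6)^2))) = -597780000/ 2422109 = -246.80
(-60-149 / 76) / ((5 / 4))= -4709 / 95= -49.57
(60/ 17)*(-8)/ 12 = -40/ 17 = -2.35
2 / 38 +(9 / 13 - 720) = -177656 / 247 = -719.26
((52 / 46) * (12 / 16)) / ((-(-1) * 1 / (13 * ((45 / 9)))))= 2535 / 46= 55.11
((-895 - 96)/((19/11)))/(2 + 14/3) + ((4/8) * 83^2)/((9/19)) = 24574963/3420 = 7185.66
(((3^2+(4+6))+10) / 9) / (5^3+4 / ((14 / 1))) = 203 / 7893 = 0.03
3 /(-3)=-1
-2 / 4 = -1 / 2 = -0.50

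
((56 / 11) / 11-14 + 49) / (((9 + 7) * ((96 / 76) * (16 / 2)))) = 81529 / 371712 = 0.22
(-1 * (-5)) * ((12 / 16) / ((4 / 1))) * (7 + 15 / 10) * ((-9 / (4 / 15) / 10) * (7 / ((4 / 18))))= -847.18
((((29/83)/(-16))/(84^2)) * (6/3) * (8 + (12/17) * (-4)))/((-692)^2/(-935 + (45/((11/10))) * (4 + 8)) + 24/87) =45191135/1520468187912576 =0.00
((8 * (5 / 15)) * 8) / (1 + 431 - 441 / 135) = 320 / 6431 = 0.05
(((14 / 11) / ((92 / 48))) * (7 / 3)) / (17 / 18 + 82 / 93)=218736 / 257807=0.85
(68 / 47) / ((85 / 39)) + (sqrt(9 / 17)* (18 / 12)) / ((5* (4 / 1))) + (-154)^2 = 23716.72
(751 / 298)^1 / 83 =751 / 24734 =0.03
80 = 80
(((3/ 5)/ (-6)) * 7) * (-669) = 4683/ 10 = 468.30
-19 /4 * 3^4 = -1539 /4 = -384.75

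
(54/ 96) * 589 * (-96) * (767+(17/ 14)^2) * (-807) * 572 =552845976751926/ 49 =11282570954120.94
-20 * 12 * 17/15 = -272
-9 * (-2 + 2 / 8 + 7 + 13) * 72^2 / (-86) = 425736 / 43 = 9900.84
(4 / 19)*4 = 16 / 19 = 0.84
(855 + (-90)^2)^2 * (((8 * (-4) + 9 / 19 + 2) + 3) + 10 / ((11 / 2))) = -414111617100 / 209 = -1981395297.13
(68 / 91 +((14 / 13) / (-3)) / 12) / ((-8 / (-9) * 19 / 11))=12925 / 27664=0.47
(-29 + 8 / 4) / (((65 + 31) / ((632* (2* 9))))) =-6399 / 2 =-3199.50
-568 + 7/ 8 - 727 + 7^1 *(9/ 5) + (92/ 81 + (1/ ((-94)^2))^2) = -40486332641477/ 31620332880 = -1280.39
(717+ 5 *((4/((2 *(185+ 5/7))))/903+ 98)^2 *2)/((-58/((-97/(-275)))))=-588.43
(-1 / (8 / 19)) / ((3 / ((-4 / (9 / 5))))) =95 / 54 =1.76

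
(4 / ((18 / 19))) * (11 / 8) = 209 / 36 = 5.81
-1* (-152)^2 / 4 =-5776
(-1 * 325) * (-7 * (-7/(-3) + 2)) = 29575/3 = 9858.33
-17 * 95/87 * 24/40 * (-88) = 28424/29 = 980.14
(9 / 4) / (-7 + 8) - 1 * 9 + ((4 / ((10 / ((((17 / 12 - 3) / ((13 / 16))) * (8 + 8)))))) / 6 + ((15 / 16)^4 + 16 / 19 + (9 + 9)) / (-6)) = -17624761913 / 1456865280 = -12.10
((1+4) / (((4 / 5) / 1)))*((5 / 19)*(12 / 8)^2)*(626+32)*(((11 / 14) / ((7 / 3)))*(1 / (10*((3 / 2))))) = 116325 / 2128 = 54.66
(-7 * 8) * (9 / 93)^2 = -504 / 961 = -0.52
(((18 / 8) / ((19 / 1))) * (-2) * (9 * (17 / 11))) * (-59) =81243 / 418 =194.36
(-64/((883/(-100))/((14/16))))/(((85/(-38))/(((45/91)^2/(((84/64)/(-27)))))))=1772928000/124306091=14.26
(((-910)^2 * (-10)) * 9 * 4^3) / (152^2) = -74529000 / 361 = -206451.52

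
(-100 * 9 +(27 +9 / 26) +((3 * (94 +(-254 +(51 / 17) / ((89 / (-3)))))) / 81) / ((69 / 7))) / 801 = -3764588341 / 3453096582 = -1.09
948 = 948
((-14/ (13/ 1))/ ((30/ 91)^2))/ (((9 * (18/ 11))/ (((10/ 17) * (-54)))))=49049/ 2295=21.37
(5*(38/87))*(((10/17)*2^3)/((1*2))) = 7600/1479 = 5.14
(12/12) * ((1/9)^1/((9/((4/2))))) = 0.02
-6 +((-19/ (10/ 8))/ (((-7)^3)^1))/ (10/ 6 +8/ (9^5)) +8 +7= 1523646729/ 168795445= 9.03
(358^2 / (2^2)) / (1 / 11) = 352451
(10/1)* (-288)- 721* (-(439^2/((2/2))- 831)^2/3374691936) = 601049461015/120524712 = 4986.94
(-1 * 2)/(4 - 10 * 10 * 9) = 1/448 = 0.00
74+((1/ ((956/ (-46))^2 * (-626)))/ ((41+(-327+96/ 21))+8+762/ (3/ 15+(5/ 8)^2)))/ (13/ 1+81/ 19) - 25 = 147246949264280579/ 3005039780916608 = 49.00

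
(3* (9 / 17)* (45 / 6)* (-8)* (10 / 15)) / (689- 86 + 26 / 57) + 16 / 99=296504 / 5262741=0.06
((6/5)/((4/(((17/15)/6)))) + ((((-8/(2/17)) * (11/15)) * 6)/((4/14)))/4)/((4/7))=-549661/1200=-458.05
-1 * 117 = -117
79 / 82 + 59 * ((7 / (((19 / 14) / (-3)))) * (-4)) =5690989 / 1558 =3652.75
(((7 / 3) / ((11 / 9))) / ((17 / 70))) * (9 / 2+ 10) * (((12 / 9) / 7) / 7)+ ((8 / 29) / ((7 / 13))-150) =-5556962 / 37961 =-146.39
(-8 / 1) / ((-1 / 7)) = 56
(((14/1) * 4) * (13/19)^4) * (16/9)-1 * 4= 20899100/1172889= 17.82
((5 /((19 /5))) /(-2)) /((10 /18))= -1.18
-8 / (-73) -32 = -2328 / 73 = -31.89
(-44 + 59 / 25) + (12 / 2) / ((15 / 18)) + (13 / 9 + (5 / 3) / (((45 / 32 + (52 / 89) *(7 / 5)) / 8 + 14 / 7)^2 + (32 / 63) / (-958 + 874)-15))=-1257735376039366912 / 37923191794037925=-33.17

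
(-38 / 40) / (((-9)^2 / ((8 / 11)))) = -0.01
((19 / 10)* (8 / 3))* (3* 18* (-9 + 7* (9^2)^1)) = 763344 / 5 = 152668.80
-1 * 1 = -1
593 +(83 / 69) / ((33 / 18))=593.66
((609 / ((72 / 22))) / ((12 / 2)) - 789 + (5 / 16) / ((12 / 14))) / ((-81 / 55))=12000725 / 23328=514.43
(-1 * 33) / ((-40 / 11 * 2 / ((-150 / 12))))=-56.72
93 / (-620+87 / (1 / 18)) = 93 / 946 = 0.10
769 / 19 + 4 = 845 / 19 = 44.47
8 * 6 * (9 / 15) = 144 / 5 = 28.80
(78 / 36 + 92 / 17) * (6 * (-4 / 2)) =-1546 / 17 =-90.94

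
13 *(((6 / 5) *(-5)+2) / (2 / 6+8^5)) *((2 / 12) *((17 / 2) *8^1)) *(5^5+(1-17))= -5496712 / 98305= -55.91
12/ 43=0.28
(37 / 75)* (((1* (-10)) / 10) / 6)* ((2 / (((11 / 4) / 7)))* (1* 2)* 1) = -2072 / 2475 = -0.84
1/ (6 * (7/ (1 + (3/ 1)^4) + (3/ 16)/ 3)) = 328/ 291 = 1.13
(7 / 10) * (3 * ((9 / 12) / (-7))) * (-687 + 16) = 6039 / 40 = 150.98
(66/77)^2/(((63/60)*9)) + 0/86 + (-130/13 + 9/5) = -41789/5145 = -8.12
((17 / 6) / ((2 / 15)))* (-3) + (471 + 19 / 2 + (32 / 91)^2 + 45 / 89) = 1230449127 / 2948036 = 417.38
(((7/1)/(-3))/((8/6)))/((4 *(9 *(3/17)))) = -119/432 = -0.28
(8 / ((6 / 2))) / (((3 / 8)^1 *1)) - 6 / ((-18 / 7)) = 85 / 9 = 9.44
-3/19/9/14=-1/798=-0.00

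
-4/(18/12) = -2.67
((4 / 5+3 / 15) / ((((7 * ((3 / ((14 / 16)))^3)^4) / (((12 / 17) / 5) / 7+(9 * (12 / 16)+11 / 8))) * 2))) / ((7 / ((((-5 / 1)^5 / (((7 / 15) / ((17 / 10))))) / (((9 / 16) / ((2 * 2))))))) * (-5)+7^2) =27938387446375 / 6208513844650772004864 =0.00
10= 10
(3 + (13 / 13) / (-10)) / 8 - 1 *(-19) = 1549 / 80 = 19.36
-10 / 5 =-2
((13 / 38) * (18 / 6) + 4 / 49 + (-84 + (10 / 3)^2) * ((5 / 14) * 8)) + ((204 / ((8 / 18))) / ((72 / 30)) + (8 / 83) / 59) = -2608711459 / 164127852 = -15.89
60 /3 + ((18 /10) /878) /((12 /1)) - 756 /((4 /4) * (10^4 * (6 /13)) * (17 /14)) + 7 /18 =6802057709 /335835000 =20.25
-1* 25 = -25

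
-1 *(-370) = 370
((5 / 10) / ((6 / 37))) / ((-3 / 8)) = -74 / 9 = -8.22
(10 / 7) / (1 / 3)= 30 / 7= 4.29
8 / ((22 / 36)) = 144 / 11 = 13.09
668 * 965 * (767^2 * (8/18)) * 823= 1248401639252560/9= 138711293250284.44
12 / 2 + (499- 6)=499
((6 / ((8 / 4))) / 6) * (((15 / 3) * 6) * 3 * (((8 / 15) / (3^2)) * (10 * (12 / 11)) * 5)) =145.45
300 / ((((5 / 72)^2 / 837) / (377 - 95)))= 14683203072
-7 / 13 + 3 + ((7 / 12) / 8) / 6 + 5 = 7.47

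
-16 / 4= -4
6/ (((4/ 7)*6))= 7/ 4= 1.75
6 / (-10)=-3 / 5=-0.60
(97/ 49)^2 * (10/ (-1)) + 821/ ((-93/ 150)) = -1363.38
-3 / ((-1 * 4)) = 3 / 4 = 0.75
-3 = -3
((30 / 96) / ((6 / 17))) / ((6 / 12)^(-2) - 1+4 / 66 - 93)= -935 / 94976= -0.01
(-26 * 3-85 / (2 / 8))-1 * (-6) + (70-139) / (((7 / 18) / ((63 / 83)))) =-45374 / 83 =-546.67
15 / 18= 5 / 6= 0.83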